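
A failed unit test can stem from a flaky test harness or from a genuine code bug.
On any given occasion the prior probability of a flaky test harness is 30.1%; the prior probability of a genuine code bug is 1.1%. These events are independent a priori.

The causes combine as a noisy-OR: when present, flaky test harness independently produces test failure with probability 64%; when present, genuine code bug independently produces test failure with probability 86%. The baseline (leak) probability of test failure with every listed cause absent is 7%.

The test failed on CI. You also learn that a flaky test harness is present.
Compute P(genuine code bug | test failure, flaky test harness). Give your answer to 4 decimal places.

P(genuine code bug | test failure, flaky test harness) ≈ 0.0157

Under noisy-OR, P(test failure | causes) = 1 − (1−0.07)·∏(1−qᵢ) over the active causes.
By total probability over both values of genuine code bug:
  P(test failure | flaky test harness) = 0.6652·0.989 + 0.953128·0.011
        = 0.657883 + 0.010484 = 0.668367
Configurations with genuine code bug contribute 0.010484, so
  P(genuine code bug | test failure, flaky test harness) = 0.010484 / 0.668367 ≈ 0.0157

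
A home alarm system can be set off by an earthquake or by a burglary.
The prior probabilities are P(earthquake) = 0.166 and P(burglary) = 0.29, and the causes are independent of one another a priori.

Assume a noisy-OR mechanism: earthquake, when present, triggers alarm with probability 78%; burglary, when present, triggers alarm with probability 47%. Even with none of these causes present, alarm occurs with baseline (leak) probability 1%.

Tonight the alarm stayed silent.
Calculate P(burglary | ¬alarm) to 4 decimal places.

P(burglary | ¬alarm) ≈ 0.1780

Under noisy-OR, P(alarm | causes) = 1 − (1−0.01)·∏(1−qᵢ) over the active causes.
Numerator (weight on configurations with burglary): 0.126904 + 0.005557 = 0.132461
The normalizing constant is 0.99*0.834*0.71 + 0.5247*0.834*0.29 + 0.2178*0.166*0.71 + 0.115434*0.166*0.29 = 0.744350
P(burglary | ¬alarm) = 0.132461/0.744350 ≈ 0.1780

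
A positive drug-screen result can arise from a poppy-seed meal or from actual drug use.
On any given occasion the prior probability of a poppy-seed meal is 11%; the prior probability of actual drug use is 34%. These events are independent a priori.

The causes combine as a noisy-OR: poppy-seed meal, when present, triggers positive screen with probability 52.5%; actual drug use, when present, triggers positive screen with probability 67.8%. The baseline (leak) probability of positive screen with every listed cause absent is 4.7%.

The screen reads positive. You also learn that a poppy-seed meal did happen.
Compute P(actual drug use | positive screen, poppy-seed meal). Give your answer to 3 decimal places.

P(actual drug use | positive screen, poppy-seed meal) ≈ 0.446

Under noisy-OR, P(positive screen | causes) = 1 − (1−0.047)·∏(1−qᵢ) over the active causes.
Weight on actual drug use=true, given the evidence: 0.854239·0.34 = 0.290441
The normalizing constant is 0.547325·0.66 + 0.854239·0.34 = 0.651675
Posterior = 0.290441 / 0.651675 ≈ 0.446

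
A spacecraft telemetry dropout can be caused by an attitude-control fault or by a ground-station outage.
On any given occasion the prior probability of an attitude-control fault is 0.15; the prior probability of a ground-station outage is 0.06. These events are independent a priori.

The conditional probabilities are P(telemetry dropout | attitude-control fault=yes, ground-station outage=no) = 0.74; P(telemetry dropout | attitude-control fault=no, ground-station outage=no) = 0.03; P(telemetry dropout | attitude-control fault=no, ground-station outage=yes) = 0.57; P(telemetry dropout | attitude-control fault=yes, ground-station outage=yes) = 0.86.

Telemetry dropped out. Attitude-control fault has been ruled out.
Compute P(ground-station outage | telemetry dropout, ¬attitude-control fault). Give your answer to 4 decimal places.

Numerator (weight on configurations with ground-station outage): 0.57·0.06 = 0.034200
Normalizer over all consistent configurations: 0.03·0.94 + 0.57·0.06 = 0.062400
P(ground-station outage | telemetry dropout, ¬attitude-control fault) = 0.034200/0.062400 ≈ 0.5481

P(ground-station outage | telemetry dropout, ¬attitude-control fault) ≈ 0.5481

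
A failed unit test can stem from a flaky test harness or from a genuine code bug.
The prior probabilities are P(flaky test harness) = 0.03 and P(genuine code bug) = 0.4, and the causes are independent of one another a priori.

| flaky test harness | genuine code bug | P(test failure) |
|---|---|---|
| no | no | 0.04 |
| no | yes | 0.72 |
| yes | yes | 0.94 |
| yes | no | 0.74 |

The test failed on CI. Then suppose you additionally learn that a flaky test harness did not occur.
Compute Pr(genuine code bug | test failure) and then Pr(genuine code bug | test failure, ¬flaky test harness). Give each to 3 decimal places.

Pr(genuine code bug | test failure) ≈ 0.888; Pr(genuine code bug | test failure, ¬flaky test harness) ≈ 0.923

By total probability over the 4 (flaky test harness, genuine code bug) configurations:
  P(test failure) = 0.04×0.97×0.6 + 0.72×0.97×0.4 + 0.74×0.03×0.6 + 0.94×0.03×0.4
        = 0.023280 + 0.279360 + 0.013320 + 0.011280 = 0.327240
Configurations with genuine code bug contribute 0.290640, so
  P(genuine code bug | test failure) = 0.290640 / 0.327240 ≈ 0.888

With the extra evidence:
P(test failure | ¬flaky test harness) = 0.04*0.6 + 0.72*0.4 = 0.024000 + 0.288000 = 0.312000
The genuine code bug-present share is 0.72*0.4 = 0.288000.
So P(genuine code bug | test failure, ¬flaky test harness) = 0.288000/0.312000 ≈ 0.923.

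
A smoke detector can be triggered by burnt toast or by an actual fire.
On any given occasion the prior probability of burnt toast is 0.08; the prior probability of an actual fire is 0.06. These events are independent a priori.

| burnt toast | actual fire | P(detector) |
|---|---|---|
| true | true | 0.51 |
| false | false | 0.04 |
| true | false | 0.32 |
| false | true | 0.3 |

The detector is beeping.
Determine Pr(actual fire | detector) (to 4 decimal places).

Pr(actual fire | detector) ≈ 0.2447

Sum P(detector|·) weighted by the priors over the 4 (burnt toast, actual fire) configurations:
  P(detector) = 0.04*0.92*0.94 + 0.3*0.92*0.06 + 0.32*0.08*0.94 + 0.51*0.08*0.06
        = 0.034592 + 0.016560 + 0.024064 + 0.002448 = 0.077664
Keeping only the actual fire-present terms gives 0.019008, so
  P(actual fire | detector) = 0.019008 / 0.077664 ≈ 0.2447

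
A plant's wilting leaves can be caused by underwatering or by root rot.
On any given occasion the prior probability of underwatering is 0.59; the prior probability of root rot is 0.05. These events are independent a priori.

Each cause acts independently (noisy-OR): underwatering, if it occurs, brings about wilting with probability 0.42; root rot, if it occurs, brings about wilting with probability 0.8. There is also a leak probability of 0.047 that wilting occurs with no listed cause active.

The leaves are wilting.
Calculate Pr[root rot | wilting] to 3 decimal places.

Pr[root rot | wilting] ≈ 0.137

Under noisy-OR, P(wilting | causes) = 1 − (1−0.047)·∏(1−qᵢ) over the active causes.
By total probability over the 4 (underwatering, root rot) configurations:
  P(wilting) = 0.047×0.41×0.95 + 0.8094×0.41×0.05 + 0.44726×0.59×0.95 + 0.889452×0.59×0.05
        = 0.018306 + 0.016593 + 0.250689 + 0.026239 = 0.311827
Keeping only the root rot-present terms gives 0.042832, so
  P(root rot | wilting) = 0.042832 / 0.311827 ≈ 0.137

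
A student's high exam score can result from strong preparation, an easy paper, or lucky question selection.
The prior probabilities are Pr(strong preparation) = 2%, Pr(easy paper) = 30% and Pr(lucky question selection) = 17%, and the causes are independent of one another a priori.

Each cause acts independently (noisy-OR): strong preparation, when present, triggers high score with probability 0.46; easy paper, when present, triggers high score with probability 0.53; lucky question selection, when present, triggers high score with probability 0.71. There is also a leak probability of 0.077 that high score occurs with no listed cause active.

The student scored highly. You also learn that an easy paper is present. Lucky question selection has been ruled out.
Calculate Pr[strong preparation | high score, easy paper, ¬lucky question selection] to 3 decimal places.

Under noisy-OR, P(high score | causes) = 1 − (1−0.077)·∏(1−qᵢ) over the active causes.
Enumerate both values of strong preparation and weight by the priors:
  P(high score | easy paper, ¬lucky question selection) = 0.56619·0.98 + 0.765743·0.02
        = 0.554866 + 0.015315 = 0.570181
The terms with strong preparation present sum to 0.015315, so
  P(strong preparation | high score, easy paper, ¬lucky question selection) = 0.015315 / 0.570181 ≈ 0.027

Pr[strong preparation | high score, easy paper, ¬lucky question selection] ≈ 0.027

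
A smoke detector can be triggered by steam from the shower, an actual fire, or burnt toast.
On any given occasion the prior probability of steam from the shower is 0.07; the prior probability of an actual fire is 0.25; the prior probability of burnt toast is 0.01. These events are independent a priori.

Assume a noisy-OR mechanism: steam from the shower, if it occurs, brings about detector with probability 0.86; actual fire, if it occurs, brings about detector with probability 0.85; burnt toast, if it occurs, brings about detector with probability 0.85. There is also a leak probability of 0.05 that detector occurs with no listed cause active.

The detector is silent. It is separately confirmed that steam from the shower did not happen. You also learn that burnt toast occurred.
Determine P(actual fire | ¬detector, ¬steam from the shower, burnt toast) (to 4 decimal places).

P(actual fire | ¬detector, ¬steam from the shower, burnt toast) ≈ 0.0476

Under noisy-OR, P(detector | causes) = 1 − (1−0.05)·∏(1−qᵢ) over the active causes.
For the numerator, keep only actual fire=true terms: 0.021375×0.25 = 0.005344
The normalizing constant is 0.1425×0.75 + 0.021375×0.25 = 0.112219
Posterior = 0.005344 / 0.112219 ≈ 0.0476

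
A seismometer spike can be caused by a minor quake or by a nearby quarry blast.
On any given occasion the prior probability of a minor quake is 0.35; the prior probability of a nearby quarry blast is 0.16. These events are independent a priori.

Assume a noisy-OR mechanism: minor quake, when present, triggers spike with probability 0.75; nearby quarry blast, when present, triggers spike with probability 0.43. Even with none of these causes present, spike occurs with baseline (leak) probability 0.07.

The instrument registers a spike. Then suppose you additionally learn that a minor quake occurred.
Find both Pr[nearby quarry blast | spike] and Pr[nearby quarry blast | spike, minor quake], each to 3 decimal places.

Pr[nearby quarry blast | spike] ≈ 0.270; Pr[nearby quarry blast | spike, minor quake] ≈ 0.177

Under noisy-OR, P(spike | causes) = 1 − (1−0.07)·∏(1−qᵢ) over the active causes.
By total probability over the 4 (minor quake, nearby quarry blast) configurations:
  P(spike) = 0.07·0.65·0.84 + 0.4699·0.65·0.16 + 0.7675·0.35·0.84 + 0.867475·0.35·0.16
        = 0.038220 + 0.048870 + 0.225645 + 0.048579 = 0.361314
Configurations with nearby quarry blast contribute 0.097449, so
  P(nearby quarry blast | spike) = 0.097449 / 0.361314 ≈ 0.270

Now condition on the additional information:
Weight on nearby quarry blast=true, given the evidence: 0.867475·0.16 = 0.138796
Denominator P(spike | minor quake): 0.7675·0.84 + 0.867475·0.16 = 0.783496
Posterior = 0.138796 / 0.783496 ≈ 0.177
The drop from 0.270 to 0.177 is the explaining-away (discounting) effect.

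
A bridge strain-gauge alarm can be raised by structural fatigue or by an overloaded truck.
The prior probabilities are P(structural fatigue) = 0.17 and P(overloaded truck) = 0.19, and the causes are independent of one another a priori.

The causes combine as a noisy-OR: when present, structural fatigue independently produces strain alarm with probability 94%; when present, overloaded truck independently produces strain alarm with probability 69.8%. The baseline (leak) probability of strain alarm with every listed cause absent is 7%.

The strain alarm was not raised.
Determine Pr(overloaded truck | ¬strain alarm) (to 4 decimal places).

Pr(overloaded truck | ¬strain alarm) ≈ 0.0662

Under noisy-OR, P(strain alarm | causes) = 1 − (1−0.07)·∏(1−qᵢ) over the active causes.
Weight on overloaded truck=true, given the evidence: 0.044292 + 0.000544 = 0.044836
Denominator P(¬strain alarm): 0.93·0.83·0.81 + 0.28086·0.83·0.19 + 0.0558·0.17·0.81 + 0.016852·0.17·0.19 = 0.677759
Posterior = 0.044836 / 0.677759 ≈ 0.0662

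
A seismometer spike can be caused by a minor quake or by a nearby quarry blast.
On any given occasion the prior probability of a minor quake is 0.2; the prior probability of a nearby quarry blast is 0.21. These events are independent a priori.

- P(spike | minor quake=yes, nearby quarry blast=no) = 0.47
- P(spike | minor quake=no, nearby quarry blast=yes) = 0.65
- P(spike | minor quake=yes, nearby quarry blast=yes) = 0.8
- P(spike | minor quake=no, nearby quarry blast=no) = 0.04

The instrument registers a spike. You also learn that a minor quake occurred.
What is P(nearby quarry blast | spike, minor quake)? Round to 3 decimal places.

P(nearby quarry blast | spike, minor quake) ≈ 0.312

P(spike | minor quake) = 0.47*0.79 + 0.8*0.21 = 0.371300 + 0.168000 = 0.539300
Of this, 0.168000 comes from 0.8*0.21 (the nearby quarry blast=true cases).
P(nearby quarry blast | spike, minor quake) = 0.168000 / 0.539300 ≈ 0.312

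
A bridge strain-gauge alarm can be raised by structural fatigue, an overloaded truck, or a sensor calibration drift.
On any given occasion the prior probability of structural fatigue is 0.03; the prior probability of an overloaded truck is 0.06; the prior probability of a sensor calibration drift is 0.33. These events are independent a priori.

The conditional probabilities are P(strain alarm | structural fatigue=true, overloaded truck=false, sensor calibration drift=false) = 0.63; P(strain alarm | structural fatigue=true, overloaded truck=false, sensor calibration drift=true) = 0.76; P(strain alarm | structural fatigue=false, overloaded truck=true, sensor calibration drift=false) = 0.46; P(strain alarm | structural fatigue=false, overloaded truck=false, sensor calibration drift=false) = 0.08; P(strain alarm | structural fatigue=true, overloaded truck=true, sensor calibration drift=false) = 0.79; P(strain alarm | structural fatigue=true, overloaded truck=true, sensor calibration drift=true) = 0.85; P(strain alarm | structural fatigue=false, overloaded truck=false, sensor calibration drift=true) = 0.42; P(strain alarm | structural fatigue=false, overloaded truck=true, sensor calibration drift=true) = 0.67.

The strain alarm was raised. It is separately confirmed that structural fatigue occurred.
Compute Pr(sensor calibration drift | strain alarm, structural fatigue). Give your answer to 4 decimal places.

Pr(sensor calibration drift | strain alarm, structural fatigue) ≈ 0.3708

Weight on sensor calibration drift=true, given the evidence: 0.235752 + 0.016830 = 0.252582
The normalizing constant is 0.63·0.94·0.67 + 0.76·0.94·0.33 + 0.79·0.06·0.67 + 0.85·0.06·0.33 = 0.681114
P(sensor calibration drift | strain alarm, structural fatigue) = 0.252582/0.681114 ≈ 0.3708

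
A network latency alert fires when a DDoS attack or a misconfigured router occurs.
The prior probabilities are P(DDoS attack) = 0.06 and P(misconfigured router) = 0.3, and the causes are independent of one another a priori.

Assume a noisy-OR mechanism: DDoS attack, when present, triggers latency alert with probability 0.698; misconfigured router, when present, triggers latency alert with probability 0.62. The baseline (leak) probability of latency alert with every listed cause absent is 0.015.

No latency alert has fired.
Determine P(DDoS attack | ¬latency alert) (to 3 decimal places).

P(DDoS attack | ¬latency alert) ≈ 0.019

Under noisy-OR, P(latency alert | causes) = 1 − (1−0.015)·∏(1−qᵢ) over the active causes.
For the numerator, keep only DDoS attack=true terms: 0.012494 + 0.002035 = 0.014529
Denominator P(¬latency alert): 0.985×0.94×0.7 + 0.3743×0.94×0.3 + 0.29747×0.06×0.7 + 0.113039×0.06×0.3 = 0.768212
Posterior = 0.014529 / 0.768212 ≈ 0.019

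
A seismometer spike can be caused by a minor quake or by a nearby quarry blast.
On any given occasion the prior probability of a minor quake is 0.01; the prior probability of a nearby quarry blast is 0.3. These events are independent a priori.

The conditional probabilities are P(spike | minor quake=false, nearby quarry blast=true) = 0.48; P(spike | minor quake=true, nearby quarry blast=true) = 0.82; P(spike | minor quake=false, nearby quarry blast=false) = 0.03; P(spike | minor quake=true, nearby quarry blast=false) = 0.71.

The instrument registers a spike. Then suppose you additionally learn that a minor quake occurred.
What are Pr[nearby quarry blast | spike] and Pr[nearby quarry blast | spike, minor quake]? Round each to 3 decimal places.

P(spike) = 0.03*0.99*0.7 + 0.48*0.99*0.3 + 0.71*0.01*0.7 + 0.82*0.01*0.3 = 0.020790 + 0.142560 + 0.004970 + 0.002460 = 0.170780
Of this, 0.145020 comes from 0.142560 + 0.002460 (the nearby quarry blast=true cases).
Hence the posterior is 0.145020/0.170780 ≈ 0.849.

Now condition on the additional information:
Numerator (weight on configurations with nearby quarry blast): 0.82·0.3 = 0.246000
Denominator P(spike | minor quake): 0.71·0.7 + 0.82·0.3 = 0.743000
P(nearby quarry blast | spike, minor quake) = 0.246000/0.743000 ≈ 0.331
— minor quake explains away the evidence for nearby quarry blast.

Pr[nearby quarry blast | spike] ≈ 0.849; Pr[nearby quarry blast | spike, minor quake] ≈ 0.331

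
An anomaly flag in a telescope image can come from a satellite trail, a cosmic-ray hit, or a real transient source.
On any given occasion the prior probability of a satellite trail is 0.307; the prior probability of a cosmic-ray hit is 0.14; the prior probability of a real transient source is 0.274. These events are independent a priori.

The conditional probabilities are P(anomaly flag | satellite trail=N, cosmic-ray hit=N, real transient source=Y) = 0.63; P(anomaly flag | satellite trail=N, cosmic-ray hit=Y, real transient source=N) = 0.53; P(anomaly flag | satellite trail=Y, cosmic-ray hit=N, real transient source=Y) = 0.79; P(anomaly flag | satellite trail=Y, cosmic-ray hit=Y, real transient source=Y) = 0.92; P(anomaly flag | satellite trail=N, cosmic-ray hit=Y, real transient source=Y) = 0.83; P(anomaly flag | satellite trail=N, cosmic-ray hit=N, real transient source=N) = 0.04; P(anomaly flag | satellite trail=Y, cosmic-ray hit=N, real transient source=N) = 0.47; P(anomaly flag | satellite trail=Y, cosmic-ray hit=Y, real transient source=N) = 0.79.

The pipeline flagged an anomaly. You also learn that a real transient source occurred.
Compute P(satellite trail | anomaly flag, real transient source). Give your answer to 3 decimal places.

Sum P(anomaly flag|·) weighted by the priors over the 4 (satellite trail, cosmic-ray hit) configurations:
  P(anomaly flag | real transient source) = 0.63×0.693×0.86 + 0.83×0.693×0.14 + 0.79×0.307×0.86 + 0.92×0.307×0.14
        = 0.375467 + 0.080527 + 0.208576 + 0.039542 = 0.704112
Keeping only the satellite trail-present terms gives 0.248118, so
  P(satellite trail | anomaly flag, real transient source) = 0.248118 / 0.704112 ≈ 0.352

P(satellite trail | anomaly flag, real transient source) ≈ 0.352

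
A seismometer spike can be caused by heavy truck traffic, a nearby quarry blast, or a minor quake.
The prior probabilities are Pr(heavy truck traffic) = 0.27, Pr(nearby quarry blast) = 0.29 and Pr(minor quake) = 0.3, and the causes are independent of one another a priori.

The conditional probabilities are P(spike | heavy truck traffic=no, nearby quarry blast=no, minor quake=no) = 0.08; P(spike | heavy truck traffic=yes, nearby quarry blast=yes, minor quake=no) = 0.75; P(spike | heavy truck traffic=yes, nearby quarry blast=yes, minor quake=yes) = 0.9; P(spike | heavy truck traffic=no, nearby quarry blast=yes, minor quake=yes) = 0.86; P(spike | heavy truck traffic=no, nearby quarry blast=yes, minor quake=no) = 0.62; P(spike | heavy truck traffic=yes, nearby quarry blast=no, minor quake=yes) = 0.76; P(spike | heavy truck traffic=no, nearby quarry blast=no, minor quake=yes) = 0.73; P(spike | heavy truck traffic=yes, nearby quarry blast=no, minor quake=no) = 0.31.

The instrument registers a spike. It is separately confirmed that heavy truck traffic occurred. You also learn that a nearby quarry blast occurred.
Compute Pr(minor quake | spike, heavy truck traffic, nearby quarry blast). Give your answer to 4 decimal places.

P(spike | heavy truck traffic, nearby quarry blast) = 0.75×0.7 + 0.9×0.3 = 0.525000 + 0.270000 = 0.795000
Of this, 0.270000 comes from 0.9×0.3 (the minor quake=true cases).
So P(minor quake | spike, heavy truck traffic, nearby quarry blast) = 0.270000/0.795000 ≈ 0.3396.

Pr(minor quake | spike, heavy truck traffic, nearby quarry blast) ≈ 0.3396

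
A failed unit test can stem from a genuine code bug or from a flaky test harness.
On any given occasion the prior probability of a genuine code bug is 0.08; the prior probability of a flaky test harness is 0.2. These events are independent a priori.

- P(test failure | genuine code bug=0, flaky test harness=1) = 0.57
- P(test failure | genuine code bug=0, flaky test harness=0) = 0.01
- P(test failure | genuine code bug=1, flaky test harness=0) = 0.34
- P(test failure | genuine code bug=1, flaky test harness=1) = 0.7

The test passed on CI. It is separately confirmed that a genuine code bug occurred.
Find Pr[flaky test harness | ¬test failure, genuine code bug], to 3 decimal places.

Pr[flaky test harness | ¬test failure, genuine code bug] ≈ 0.102

P(¬test failure | genuine code bug) = 0.66*0.8 + 0.3*0.2 = 0.528000 + 0.060000 = 0.588000
The flaky test harness-present share is 0.3*0.2 = 0.060000.
Hence the posterior is 0.060000/0.588000 ≈ 0.102.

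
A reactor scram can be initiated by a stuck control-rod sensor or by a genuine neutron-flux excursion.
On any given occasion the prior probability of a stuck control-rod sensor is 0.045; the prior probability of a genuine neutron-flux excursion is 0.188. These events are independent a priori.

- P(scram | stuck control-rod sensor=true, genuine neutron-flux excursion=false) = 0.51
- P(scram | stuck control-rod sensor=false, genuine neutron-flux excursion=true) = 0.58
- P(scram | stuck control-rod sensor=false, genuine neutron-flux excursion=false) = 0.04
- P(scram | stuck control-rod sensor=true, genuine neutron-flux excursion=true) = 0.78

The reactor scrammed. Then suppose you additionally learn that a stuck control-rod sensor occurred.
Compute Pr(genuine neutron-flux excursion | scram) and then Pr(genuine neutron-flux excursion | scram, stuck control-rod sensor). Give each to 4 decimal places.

P(scram) = 0.04*0.955*0.812 + 0.58*0.955*0.188 + 0.51*0.045*0.812 + 0.78*0.045*0.188 = 0.031018 + 0.104133 + 0.018635 + 0.006599 = 0.160385
Restricting to configurations with genuine neutron-flux excursion present: 0.104133 + 0.006599 = 0.110732.
P(genuine neutron-flux excursion | scram) = 0.110732 / 0.160385 ≈ 0.6904

With the extra evidence:
Weight on genuine neutron-flux excursion=true, given the evidence: 0.78*0.188 = 0.146640
Normalizer over all consistent configurations: 0.51*0.812 + 0.78*0.188 = 0.560760
P(genuine neutron-flux excursion | scram, stuck control-rod sensor) = 0.146640/0.560760 ≈ 0.2615

Pr(genuine neutron-flux excursion | scram) ≈ 0.6904; Pr(genuine neutron-flux excursion | scram, stuck control-rod sensor) ≈ 0.2615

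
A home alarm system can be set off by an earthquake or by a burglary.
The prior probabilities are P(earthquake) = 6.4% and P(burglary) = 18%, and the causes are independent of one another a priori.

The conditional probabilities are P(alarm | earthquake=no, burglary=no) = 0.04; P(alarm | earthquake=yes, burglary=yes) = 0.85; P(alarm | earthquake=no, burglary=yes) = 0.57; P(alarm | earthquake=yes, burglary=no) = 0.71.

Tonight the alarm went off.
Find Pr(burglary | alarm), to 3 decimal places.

Pr(burglary | alarm) ≈ 0.609

P(alarm) = 0.04×0.936×0.82 + 0.57×0.936×0.18 + 0.71×0.064×0.82 + 0.85×0.064×0.18 = 0.030701 + 0.096034 + 0.037261 + 0.009792 = 0.173788
The burglary-present share is 0.096034 + 0.009792 = 0.105826.
P(burglary | alarm) = 0.105826 / 0.173788 ≈ 0.609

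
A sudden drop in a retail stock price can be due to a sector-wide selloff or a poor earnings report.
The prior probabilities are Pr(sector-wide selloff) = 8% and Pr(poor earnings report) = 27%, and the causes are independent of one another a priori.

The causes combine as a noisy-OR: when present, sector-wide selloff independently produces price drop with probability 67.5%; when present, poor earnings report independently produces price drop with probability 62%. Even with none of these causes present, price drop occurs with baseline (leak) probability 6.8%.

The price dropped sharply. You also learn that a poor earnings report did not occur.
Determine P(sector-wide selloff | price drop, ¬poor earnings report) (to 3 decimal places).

P(sector-wide selloff | price drop, ¬poor earnings report) ≈ 0.471

Under noisy-OR, P(price drop | causes) = 1 − (1−0.068)·∏(1−qᵢ) over the active causes.
Enumerate both values of sector-wide selloff and weight by the priors:
  P(price drop | ¬poor earnings report) = 0.068*0.92 + 0.6971*0.08
        = 0.062560 + 0.055768 = 0.118328
The terms with sector-wide selloff present sum to 0.055768, so
  P(sector-wide selloff | price drop, ¬poor earnings report) = 0.055768 / 0.118328 ≈ 0.471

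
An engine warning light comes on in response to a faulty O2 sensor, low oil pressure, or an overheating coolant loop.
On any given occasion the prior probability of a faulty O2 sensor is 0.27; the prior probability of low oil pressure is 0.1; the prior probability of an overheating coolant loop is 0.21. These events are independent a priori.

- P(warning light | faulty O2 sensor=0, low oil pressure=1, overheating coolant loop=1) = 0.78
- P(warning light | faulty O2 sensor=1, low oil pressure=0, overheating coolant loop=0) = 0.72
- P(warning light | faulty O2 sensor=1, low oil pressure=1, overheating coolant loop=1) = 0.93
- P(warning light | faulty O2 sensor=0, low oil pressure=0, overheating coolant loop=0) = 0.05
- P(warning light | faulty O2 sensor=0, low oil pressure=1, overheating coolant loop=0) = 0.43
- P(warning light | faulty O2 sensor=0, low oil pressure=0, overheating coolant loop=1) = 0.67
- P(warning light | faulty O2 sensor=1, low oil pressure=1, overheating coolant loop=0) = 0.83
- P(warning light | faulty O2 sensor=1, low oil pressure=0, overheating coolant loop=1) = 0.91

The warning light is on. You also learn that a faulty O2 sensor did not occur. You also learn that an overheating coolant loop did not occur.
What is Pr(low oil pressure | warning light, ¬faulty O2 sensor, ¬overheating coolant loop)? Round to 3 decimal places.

Pr(low oil pressure | warning light, ¬faulty O2 sensor, ¬overheating coolant loop) ≈ 0.489

P(warning light | ¬faulty O2 sensor, ¬overheating coolant loop) = 0.05×0.9 + 0.43×0.1 = 0.045000 + 0.043000 = 0.088000
The low oil pressure-present share is 0.43×0.1 = 0.043000.
So P(low oil pressure | warning light, ¬faulty O2 sensor, ¬overheating coolant loop) = 0.043000/0.088000 ≈ 0.489.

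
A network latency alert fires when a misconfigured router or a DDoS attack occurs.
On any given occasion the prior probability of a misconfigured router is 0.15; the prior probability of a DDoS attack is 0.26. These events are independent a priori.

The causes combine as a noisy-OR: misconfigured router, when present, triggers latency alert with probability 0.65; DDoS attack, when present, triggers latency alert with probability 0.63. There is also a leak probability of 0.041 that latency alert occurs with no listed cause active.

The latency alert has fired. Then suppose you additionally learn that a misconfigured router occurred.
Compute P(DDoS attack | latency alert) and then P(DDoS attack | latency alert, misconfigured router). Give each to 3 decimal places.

Under noisy-OR, P(latency alert | causes) = 1 − (1−0.041)·∏(1−qᵢ) over the active causes.
For the numerator, keep only DDoS attack=true terms: 0.142583 + 0.034157 = 0.176740
Denominator P(latency alert): 0.041*0.85*0.74 + 0.64517*0.85*0.26 + 0.66435*0.15*0.74 + 0.87581*0.15*0.26 = 0.276272
P(DDoS attack | latency alert) = 0.176740/0.276272 ≈ 0.640

Now also conditioning on misconfigured router=true:
Enumerate both values of DDoS attack and weight by the priors:
  P(latency alert | misconfigured router) = 0.66435×0.74 + 0.87581×0.26
        = 0.491619 + 0.227711 = 0.719330
Configurations with DDoS attack contribute 0.227711, so
  P(DDoS attack | latency alert, misconfigured router) = 0.227711 / 0.719330 ≈ 0.317
Conditioning on misconfigured router lowers the posterior on DDoS attack: the classic explaining-away effect in a common-effect structure.

P(DDoS attack | latency alert) ≈ 0.640; P(DDoS attack | latency alert, misconfigured router) ≈ 0.317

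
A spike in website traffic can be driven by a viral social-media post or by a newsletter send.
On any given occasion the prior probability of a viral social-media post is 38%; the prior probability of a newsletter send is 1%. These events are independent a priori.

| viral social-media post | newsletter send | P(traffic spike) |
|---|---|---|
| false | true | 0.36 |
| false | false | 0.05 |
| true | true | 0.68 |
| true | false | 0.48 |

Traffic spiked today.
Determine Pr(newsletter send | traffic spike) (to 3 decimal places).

Numerator (weight on configurations with newsletter send): 0.002232 + 0.002584 = 0.004816
Normalizer over all consistent configurations: 0.05*0.62*0.99 + 0.36*0.62*0.01 + 0.48*0.38*0.99 + 0.68*0.38*0.01 = 0.216082
Posterior = 0.004816 / 0.216082 ≈ 0.022

Pr(newsletter send | traffic spike) ≈ 0.022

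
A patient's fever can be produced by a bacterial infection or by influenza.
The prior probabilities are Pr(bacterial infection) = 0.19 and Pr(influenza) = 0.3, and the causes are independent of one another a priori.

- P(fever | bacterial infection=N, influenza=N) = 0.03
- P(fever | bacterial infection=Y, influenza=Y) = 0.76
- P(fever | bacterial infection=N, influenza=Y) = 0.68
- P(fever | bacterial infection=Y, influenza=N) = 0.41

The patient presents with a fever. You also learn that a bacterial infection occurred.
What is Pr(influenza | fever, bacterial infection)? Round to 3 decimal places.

Pr(influenza | fever, bacterial infection) ≈ 0.443

By total probability over both values of influenza:
  P(fever | bacterial infection) = 0.41*0.7 + 0.76*0.3
        = 0.287000 + 0.228000 = 0.515000
Keeping only the influenza-present terms gives 0.228000, so
  P(influenza | fever, bacterial infection) = 0.228000 / 0.515000 ≈ 0.443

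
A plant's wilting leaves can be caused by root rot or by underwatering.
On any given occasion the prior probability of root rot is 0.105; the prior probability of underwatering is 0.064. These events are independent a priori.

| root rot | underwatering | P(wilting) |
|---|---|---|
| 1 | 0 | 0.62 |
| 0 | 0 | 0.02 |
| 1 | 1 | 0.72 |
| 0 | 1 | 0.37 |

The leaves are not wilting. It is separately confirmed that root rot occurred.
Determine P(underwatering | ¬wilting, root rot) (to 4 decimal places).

P(¬wilting | root rot) = 0.38×0.936 + 0.28×0.064 = 0.355680 + 0.017920 = 0.373600
The underwatering-present share is 0.28×0.064 = 0.017920.
P(underwatering | ¬wilting, root rot) = 0.017920 / 0.373600 ≈ 0.0480

P(underwatering | ¬wilting, root rot) ≈ 0.0480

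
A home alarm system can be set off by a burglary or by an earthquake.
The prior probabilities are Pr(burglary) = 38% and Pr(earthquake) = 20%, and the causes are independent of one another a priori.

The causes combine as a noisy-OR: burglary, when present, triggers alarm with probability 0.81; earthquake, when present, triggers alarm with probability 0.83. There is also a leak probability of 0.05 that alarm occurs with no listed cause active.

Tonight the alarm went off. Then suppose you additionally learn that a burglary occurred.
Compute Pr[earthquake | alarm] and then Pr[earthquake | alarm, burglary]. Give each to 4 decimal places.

Under noisy-OR, P(alarm | causes) = 1 − (1−0.05)·∏(1−qᵢ) over the active causes.
Sum P(alarm|·) weighted by the priors over the 4 (burglary, earthquake) configurations:
  P(alarm) = 0.05·0.62·0.8 + 0.8385·0.62·0.2 + 0.8195·0.38·0.8 + 0.969315·0.38·0.2
        = 0.024800 + 0.103974 + 0.249128 + 0.073668 = 0.451570
The terms with earthquake present sum to 0.177642, so
  P(earthquake | alarm) = 0.177642 / 0.451570 ≈ 0.3934

Now condition on the additional information:
P(alarm | burglary) = 0.8195×0.8 + 0.969315×0.2 = 0.655600 + 0.193863 = 0.849463
Of this, 0.193863 comes from 0.969315×0.2 (the earthquake=true cases).
So P(earthquake | alarm, burglary) = 0.193863/0.849463 ≈ 0.2282.
The drop from 0.3934 to 0.2282 is the explaining-away (discounting) effect.

Pr[earthquake | alarm] ≈ 0.3934; Pr[earthquake | alarm, burglary] ≈ 0.2282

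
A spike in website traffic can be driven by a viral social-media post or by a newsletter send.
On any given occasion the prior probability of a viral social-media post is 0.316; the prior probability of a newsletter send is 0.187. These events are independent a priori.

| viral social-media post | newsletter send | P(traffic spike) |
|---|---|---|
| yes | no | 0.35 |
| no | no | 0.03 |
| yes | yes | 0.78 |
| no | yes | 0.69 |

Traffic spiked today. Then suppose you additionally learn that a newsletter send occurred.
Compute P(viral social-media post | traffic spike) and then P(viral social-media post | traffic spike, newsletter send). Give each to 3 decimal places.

P(viral social-media post | traffic spike) ≈ 0.564; P(viral social-media post | traffic spike, newsletter send) ≈ 0.343

Enumerate the 4 (viral social-media post, newsletter send) configurations and weight by the priors:
  P(traffic spike) = 0.03*0.684*0.813 + 0.69*0.684*0.187 + 0.35*0.316*0.813 + 0.78*0.316*0.187
        = 0.016683 + 0.088257 + 0.089918 + 0.046092 = 0.240950
The terms with viral social-media post present sum to 0.136010, so
  P(viral social-media post | traffic spike) = 0.136010 / 0.240950 ≈ 0.564

With the extra evidence:
Numerator (weight on configurations with viral social-media post): 0.78×0.316 = 0.246480
Normalizer over all consistent configurations: 0.69×0.684 + 0.78×0.316 = 0.718440
Posterior = 0.246480 / 0.718440 ≈ 0.343
— newsletter send explains away the evidence for viral social-media post.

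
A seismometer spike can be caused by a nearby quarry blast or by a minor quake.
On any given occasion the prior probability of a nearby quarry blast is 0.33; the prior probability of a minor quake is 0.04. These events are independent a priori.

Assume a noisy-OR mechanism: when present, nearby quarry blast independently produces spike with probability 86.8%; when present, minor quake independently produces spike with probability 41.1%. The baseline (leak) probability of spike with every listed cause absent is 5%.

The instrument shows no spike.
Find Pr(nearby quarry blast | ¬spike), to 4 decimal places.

Pr(nearby quarry blast | ¬spike) ≈ 0.0610

Under noisy-OR, P(spike | causes) = 1 − (1−0.05)·∏(1−qᵢ) over the active causes.
By total probability over the 4 (nearby quarry blast, minor quake) configurations:
  P(¬spike) = 0.95×0.67×0.96 + 0.55955×0.67×0.04 + 0.1254×0.33×0.96 + 0.073861×0.33×0.04
        = 0.611040 + 0.014996 + 0.039727 + 0.000975 = 0.666738
Configurations with nearby quarry blast contribute 0.040702, so
  P(nearby quarry blast | ¬spike) = 0.040702 / 0.666738 ≈ 0.0610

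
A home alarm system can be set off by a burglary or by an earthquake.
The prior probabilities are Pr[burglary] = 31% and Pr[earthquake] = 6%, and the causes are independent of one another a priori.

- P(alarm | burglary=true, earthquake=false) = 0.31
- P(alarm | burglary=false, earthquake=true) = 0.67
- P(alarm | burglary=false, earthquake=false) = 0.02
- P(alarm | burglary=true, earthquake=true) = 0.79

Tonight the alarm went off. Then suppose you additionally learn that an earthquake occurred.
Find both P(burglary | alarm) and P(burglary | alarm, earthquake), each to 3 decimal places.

P(burglary | alarm) ≈ 0.721; P(burglary | alarm, earthquake) ≈ 0.346

P(alarm) = 0.02×0.69×0.94 + 0.67×0.69×0.06 + 0.31×0.31×0.94 + 0.79×0.31×0.06 = 0.012972 + 0.027738 + 0.090334 + 0.014694 = 0.145738
Restricting to configurations with burglary present: 0.090334 + 0.014694 = 0.105028.
So P(burglary | alarm) = 0.105028/0.145738 ≈ 0.721.

With the extra evidence:
By total probability over both values of burglary:
  P(alarm | earthquake) = 0.67×0.69 + 0.79×0.31
        = 0.462300 + 0.244900 = 0.707200
Keeping only the burglary-present terms gives 0.244900, so
  P(burglary | alarm, earthquake) = 0.244900 / 0.707200 ≈ 0.346
— earthquake explains away the evidence for burglary.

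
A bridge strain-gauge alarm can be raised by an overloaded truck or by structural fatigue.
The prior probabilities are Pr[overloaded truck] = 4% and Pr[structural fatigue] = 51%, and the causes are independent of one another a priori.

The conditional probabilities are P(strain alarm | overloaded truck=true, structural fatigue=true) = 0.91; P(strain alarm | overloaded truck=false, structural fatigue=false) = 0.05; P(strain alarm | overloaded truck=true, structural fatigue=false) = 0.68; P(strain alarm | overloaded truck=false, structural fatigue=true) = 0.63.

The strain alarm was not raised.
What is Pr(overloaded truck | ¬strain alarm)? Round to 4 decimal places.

By total probability over the 4 (overloaded truck, structural fatigue) configurations:
  P(¬strain alarm) = 0.95×0.96×0.49 + 0.37×0.96×0.51 + 0.32×0.04×0.49 + 0.09×0.04×0.51
        = 0.446880 + 0.181152 + 0.006272 + 0.001836 = 0.636140
The terms with overloaded truck present sum to 0.008108, so
  P(overloaded truck | ¬strain alarm) = 0.008108 / 0.636140 ≈ 0.0127

Pr(overloaded truck | ¬strain alarm) ≈ 0.0127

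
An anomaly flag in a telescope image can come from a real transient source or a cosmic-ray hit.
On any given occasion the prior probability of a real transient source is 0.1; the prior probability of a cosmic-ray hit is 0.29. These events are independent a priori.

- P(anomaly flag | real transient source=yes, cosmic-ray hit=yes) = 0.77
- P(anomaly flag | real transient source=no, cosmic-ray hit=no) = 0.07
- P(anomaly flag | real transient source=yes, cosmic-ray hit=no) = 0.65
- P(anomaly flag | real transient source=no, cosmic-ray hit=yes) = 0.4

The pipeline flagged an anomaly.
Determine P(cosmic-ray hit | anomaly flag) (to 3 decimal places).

Numerator (weight on configurations with cosmic-ray hit): 0.104400 + 0.022330 = 0.126730
The normalizing constant is 0.07*0.9*0.71 + 0.4*0.9*0.29 + 0.65*0.1*0.71 + 0.77*0.1*0.29 = 0.217610
Posterior = 0.126730 / 0.217610 ≈ 0.582

P(cosmic-ray hit | anomaly flag) ≈ 0.582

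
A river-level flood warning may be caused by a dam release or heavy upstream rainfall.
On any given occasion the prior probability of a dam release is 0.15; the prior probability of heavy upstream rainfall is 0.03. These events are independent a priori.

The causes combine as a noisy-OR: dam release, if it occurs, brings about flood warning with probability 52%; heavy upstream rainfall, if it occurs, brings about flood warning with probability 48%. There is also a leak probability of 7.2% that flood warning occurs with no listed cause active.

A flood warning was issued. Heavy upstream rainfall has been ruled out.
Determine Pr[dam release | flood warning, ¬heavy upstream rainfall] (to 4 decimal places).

Pr[dam release | flood warning, ¬heavy upstream rainfall] ≈ 0.5761

Under noisy-OR, P(flood warning | causes) = 1 − (1−0.072)·∏(1−qᵢ) over the active causes.
Weight on dam release=true, given the evidence: 0.55456×0.15 = 0.083184
The normalizing constant is 0.072×0.85 + 0.55456×0.15 = 0.144384
Posterior = 0.083184 / 0.144384 ≈ 0.5761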